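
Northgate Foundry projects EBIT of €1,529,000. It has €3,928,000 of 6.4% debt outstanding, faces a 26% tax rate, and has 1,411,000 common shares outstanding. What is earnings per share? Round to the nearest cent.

€0.67

Pre-tax income = €1,529,000 − €251,392.00 = €1,277,608.00.
After tax at 26%: net income = €1,277,608.00 × 0.74 = €945,429.92.
EPS = €945,429.92 ÷ 1,411,000 = €0.67.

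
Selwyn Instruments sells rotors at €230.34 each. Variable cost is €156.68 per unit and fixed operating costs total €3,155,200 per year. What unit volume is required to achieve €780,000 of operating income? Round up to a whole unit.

Contribution margin per unit = €230.34 − €156.68 = €73.66.
Required volume = (fixed costs + target profit) ÷ CM = (€3,155,200 + €780,000) ÷ €73.66 = 53,423.84, so 53,424 rotors.

53,424 rotors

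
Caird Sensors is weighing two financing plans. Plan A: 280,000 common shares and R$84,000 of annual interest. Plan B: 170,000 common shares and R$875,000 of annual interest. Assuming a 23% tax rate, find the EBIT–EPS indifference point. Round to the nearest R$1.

R$2,097,455

At indifference, (EBIT − 84,000)(1 − t)/280,000 = (EBIT − 875,000)(1 − t)/170,000.
Cancelling (1 − t) and cross-multiplying: 170,000·(EBIT − 84,000) = 280,000·(EBIT − 875,000).
Solving, EBIT = (875,000·280,000 − 84,000·170,000) / (280,000 − 170,000) = 230,720,000,000 / 110,000 = 2,097,454.55.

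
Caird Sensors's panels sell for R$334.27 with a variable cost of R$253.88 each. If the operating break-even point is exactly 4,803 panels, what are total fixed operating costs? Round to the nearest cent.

R$386,113.17

Each unit contributes R$334.27 − R$253.88 = R$80.39.
Since BE = FC / CM, FC = 4,803 × R$80.39 = R$386,113.17.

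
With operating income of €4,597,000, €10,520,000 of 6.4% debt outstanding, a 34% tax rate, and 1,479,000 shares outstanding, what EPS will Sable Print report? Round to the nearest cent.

Pre-tax income = €4,597,000 − €673,280.00 = €3,923,720.00.
After tax at 34%: net income = €3,923,720.00 × 0.66 = €2,589,655.20.
EPS = €2,589,655.20 ÷ 1,479,000 = €1.75.

€1.75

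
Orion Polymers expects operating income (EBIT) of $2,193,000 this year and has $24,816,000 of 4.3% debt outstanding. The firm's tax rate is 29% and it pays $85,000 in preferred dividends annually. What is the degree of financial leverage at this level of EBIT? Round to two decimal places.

2.18

Interest = $1,067,088.00.
Preferred dividends grossed up pre-tax: $85,000 / (1 − 0.29) = $119,718.31.
DFL = EBIT ÷ [EBIT − I − D_p/(1−t)] = $2,193,000 ÷ [$2,193,000 − $1,067,088.00 − $119,718.31] = $2,193,000 ÷ $1,006,193.69 = 2.1795.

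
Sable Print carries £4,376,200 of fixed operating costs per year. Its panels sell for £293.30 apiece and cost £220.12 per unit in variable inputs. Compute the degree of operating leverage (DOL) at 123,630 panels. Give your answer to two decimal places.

1.94

Total contribution margin = 123,630 × £73.18 = £9,047,243.40.
Subtracting fixed costs: EBIT = £9,047,243.40 − £4,376,200 = £4,671,043.40.
DOL = contribution ÷ EBIT = £9,047,243.40 ÷ £4,671,043.40 = 1.9369.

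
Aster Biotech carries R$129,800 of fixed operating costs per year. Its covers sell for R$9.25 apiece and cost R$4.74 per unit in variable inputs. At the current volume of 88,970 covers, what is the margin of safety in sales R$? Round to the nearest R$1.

Unit CM = price − variable cost = R$9.25 − R$4.74 = R$4.51. Break-even units = R$129,800 ÷ R$4.51 = 28,780.49; break-even revenue = 28,780.49 × R$9.25 = R$266,219.51.
Actual sales revenue = 88,970 × R$9.25 = R$822,972.50.
Margin of safety = R$822,972.50 − R$266,219.51 = R$556,753.

R$556,753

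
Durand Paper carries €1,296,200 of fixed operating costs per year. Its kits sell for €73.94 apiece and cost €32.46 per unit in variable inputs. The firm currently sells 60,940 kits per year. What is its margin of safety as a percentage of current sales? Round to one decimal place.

Each unit contributes €73.94 − €32.46 = €41.48. Break-even units = €1,296,200 ÷ €41.48 = 31,248.79; break-even revenue = 31,248.79 × €73.94 = €2,310,535.87.
Actual sales revenue = 60,940 × €73.94 = €4,505,903.60.
Margin of safety = (€4,505,903.60 − €2,310,535.87) ÷ €4,505,903.60 = 48.7%.

48.7%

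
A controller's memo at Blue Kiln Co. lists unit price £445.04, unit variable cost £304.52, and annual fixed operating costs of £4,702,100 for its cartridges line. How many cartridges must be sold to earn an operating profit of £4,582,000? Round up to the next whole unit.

Contribution margin per unit = £445.04 − £304.52 = £140.52.
Required volume = (fixed costs + target profit) ÷ CM = (£4,702,100 + £4,582,000) ÷ £140.52 = 66,069.60, so 66,070 cartridges.

66,070 cartridges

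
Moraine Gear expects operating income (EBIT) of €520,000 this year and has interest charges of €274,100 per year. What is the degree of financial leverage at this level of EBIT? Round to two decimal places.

2.11

Interest = €274,100.00.
Degree of financial leverage = EBIT / (EBIT − interest) = €520,000 / €245,900.00 = 2.1147.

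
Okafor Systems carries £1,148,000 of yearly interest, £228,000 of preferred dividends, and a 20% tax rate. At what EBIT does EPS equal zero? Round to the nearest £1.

Grossing the preferred dividend up to pre-tax terms: £228,000 / (1 − 0.20) = £285,000.00.
Financial break-even EBIT = interest + D_p ÷ (1 − t) = £1,148,000 + £285,000.00 = £1,433,000.00.

£1,433,000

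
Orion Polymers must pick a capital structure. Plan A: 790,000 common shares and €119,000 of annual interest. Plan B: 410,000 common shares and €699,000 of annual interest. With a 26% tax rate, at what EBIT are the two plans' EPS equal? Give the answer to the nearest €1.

At indifference, (EBIT − 119,000)(1 − t)/790,000 = (EBIT − 699,000)(1 − t)/410,000.
The (1 − t) factor cancels: (EBIT − 119,000) × 410,000 = (EBIT − 699,000) × 790,000.
Solving, EBIT = (699,000·790,000 − 119,000·410,000) / (790,000 − 410,000) = 503,420,000,000 / 380,000 = 1,324,789.47.

€1,324,789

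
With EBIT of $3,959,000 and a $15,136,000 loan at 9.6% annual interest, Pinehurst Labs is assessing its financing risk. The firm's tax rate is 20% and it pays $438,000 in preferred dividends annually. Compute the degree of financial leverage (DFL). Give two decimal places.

Annual interest charges come to $1,453,056.00.
Pre-tax preferred-dividend burden = $438,000 ÷ (1 − 0.20) = $547,500.00.
DFL = EBIT ÷ [EBIT − I − D_p/(1−t)] = $3,959,000 ÷ [$3,959,000 − $1,453,056.00 − $547,500.00] = $3,959,000 ÷ $1,958,444.00 = 2.0215.

2.02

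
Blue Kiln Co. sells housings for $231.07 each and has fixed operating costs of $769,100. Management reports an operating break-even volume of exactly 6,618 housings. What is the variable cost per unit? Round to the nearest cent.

Contribution per unit must be FC / Q = $769,100 / 6,618 = $116.2134.
Hence VC = price − CM = $231.07 − $116.2134 = $114.86.

$114.86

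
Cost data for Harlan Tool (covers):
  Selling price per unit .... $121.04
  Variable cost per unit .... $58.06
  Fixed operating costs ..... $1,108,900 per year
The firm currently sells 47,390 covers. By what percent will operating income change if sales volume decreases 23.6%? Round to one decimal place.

-37.6%

Contribution at this volume is 47,390 × $62.98 = $2,984,622.20.
Subtracting fixed costs: EBIT = $2,984,622.20 − $1,108,900 = $1,875,722.20.
DOL = contribution ÷ EBIT = $2,984,622.20 ÷ $1,875,722.20 = 1.5912.
Operating income changes by 1.5912 × -23.6% = -37.6%.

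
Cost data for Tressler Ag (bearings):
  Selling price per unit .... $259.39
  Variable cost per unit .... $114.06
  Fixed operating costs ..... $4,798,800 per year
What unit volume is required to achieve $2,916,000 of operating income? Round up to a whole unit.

53,085 bearings

Unit CM = price − variable cost = $259.39 − $114.06 = $145.33.
Required volume = (fixed costs + target profit) ÷ CM = ($4,798,800 + $2,916,000) ÷ $145.33 = 53,084.70, so 53,085 bearings.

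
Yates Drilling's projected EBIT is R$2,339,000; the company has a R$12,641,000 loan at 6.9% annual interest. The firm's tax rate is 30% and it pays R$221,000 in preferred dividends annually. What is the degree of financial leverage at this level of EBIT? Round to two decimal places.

2.03

Interest = R$872,229.00.
Pre-tax preferred-dividend burden = R$221,000 ÷ (1 − 0.30) = R$315,714.29.
DFL = EBIT ÷ [EBIT − I − D_p/(1−t)] = R$2,339,000 ÷ [R$2,339,000 − R$872,229.00 − R$315,714.29] = R$2,339,000 ÷ R$1,151,056.71 = 2.0320.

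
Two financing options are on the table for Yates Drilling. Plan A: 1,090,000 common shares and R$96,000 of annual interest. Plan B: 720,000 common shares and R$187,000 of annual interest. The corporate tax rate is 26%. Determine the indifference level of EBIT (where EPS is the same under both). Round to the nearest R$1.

Set EPS_A = EPS_B: (EBIT − R$96,000)(1 − 0.26) ÷ 1,090,000 = (EBIT − R$187,000)(1 − 0.26) ÷ 720,000.
Cancelling (1 − t) and cross-multiplying: 720,000·(EBIT − 96,000) = 1,090,000·(EBIT − 187,000).
EBIT × (1,090,000 − 720,000) = 187,000 × 1,090,000 − 96,000 × 720,000 = 134,710,000,000, so EBIT = 134,710,000,000 ÷ 370,000 = 364,081.08.

R$364,081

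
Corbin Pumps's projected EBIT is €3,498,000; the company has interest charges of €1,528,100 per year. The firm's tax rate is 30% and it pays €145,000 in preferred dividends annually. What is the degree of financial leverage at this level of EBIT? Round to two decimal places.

1.98

Interest = €1,528,100.00.
Preferred dividends grossed up pre-tax: €145,000 / (1 − 0.30) = €207,142.86.
DFL = EBIT ÷ [EBIT − I − D_p/(1−t)] = €3,498,000 ÷ [€3,498,000 − €1,528,100.00 − €207,142.86] = €3,498,000 ÷ €1,762,757.14 = 1.9844.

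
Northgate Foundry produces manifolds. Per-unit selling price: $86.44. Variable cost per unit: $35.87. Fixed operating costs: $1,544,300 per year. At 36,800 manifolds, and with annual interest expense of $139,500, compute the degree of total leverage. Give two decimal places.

10.50

Total contribution margin = 36,800 × $50.57 = $1,860,976.00.
EBIT = $1,860,976.00 − $1,544,300 = $316,676.00. Interest = $139,500.00, so EBIT − I = $177,176.00.
DCL = contribution ÷ (EBIT − I) = $1,860,976.00 ÷ $177,176.00 = 10.5035.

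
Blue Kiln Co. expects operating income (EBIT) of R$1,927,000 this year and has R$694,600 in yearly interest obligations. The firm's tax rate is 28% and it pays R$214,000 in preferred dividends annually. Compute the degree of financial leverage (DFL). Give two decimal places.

Interest = R$694,600.00.
Preferred dividends grossed up pre-tax: R$214,000 / (1 − 0.28) = R$297,222.22.
DFL = EBIT ÷ [EBIT − I − D_p/(1−t)] = R$1,927,000 ÷ [R$1,927,000 − R$694,600.00 − R$297,222.22] = R$1,927,000 ÷ R$935,177.78 = 2.0606.

2.06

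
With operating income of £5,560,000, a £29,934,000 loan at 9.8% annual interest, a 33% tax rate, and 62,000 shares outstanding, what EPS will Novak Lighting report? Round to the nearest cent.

Interest = £2,933,532.00, so EBT = £5,560,000 − £2,933,532.00 = £2,626,468.00.
After tax at 33%: net income = £2,626,468.00 × 0.67 = £1,759,733.56.
Per share: £1,759,733.56 / 62,000 shares = £28.38.

£28.38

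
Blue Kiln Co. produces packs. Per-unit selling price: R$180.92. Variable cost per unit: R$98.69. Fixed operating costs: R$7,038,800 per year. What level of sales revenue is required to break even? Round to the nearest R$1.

R$15,486,558

Contribution margin per unit = R$180.92 − R$98.69 = R$82.23, a CM ratio of R$82.23 ÷ R$180.92 = 0.4545.
Break-even sales = FC ÷ CM ratio = R$7,038,800 × R$180.92 / R$82.23 = R$15,486,558.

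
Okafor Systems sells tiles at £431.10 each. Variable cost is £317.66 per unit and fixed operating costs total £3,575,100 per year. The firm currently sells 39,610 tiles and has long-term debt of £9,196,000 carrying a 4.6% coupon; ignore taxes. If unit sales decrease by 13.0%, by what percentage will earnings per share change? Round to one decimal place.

At 39,610 units, contribution = 39,610 × £113.44 = £4,493,358.40.
Operating income = contribution − fixed costs = £4,493,358.40 − £3,575,100 = £918,258.40.
Interest = £423,016.00, so EBIT − I = £495,242.40.
DCL = total CM / (EBIT − I) = £4,493,358.40 / £495,242.40 = 9.0730.
EPS therefore changes by 9.0730 × (-13.0%) = -117.9%.

-117.9%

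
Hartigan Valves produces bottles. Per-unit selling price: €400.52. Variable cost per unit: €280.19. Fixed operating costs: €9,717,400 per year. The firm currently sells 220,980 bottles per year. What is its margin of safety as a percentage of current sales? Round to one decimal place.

Contribution margin per unit = €400.52 − €280.19 = €120.33. Break-even units = €9,717,400 ÷ €120.33 = 80,756.25; break-even revenue = 80,756.25 × €400.52 = €32,344,494.71.
Current sales = 220,980 × €400.52 = €88,506,909.60.
Margin of safety = (€88,506,909.60 − €32,344,494.71) ÷ €88,506,909.60 = 63.5%.

63.5%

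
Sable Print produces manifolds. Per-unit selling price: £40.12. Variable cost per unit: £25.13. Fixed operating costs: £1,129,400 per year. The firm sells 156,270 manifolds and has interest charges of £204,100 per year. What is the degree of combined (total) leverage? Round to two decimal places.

At 156,270 units, contribution = 156,270 × £14.99 = £2,342,487.30.
Operating income = contribution − fixed costs = £2,342,487.30 − £1,129,400 = £1,213,087.30. Interest = £204,100.00.
DOL = £2,342,487.30 ÷ £1,213,087.30 = 1.9310; DFL = £1,213,087.30 ÷ £1,008,987.30 = 1.2023.
Combined leverage = 1.9310 × 1.2023 = 2.3216.

2.32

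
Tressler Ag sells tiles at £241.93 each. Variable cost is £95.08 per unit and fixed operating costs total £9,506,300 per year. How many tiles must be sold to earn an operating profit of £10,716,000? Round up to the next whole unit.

137,708 tiles

Unit CM = price − variable cost = £241.93 − £95.08 = £146.85.
Need Q such that Q × £146.85 − £9,506,300 = £10,716,000, i.e. Q = £20,222,300 / £146.85 = 137,707.18 → 137,708.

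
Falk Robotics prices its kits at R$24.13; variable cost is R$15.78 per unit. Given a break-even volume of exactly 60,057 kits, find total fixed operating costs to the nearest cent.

Each unit contributes R$24.13 − R$15.78 = R$8.35.
Fixed costs = break-even units × CM = 60,057 × R$8.35 = R$501,475.95.

R$501,475.95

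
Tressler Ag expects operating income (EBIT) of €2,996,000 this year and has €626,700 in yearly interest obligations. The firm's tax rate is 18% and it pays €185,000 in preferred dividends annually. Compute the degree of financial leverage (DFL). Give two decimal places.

Interest = €626,700.00.
Pre-tax preferred-dividend burden = €185,000 ÷ (1 − 0.18) = €225,609.76.
DFL = EBIT ÷ [EBIT − I − D_p/(1−t)] = €2,996,000 ÷ [€2,996,000 − €626,700.00 − €225,609.76] = €2,996,000 ÷ €2,143,690.24 = 1.3976.

1.40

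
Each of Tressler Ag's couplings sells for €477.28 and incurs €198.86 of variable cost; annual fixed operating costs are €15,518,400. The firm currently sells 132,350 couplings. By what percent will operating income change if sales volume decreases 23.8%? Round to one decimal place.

At 132,350 units, contribution = 132,350 × €278.42 = €36,848,887.00.
Subtracting fixed costs: EBIT = €36,848,887.00 − €15,518,400 = €21,330,487.00.
So DOL = total CM / EBIT = €36,848,887.00 / €21,330,487.00 = 1.7275.
So EBIT moves 1.7275 × (-23.8%) = -41.1%.

-41.1%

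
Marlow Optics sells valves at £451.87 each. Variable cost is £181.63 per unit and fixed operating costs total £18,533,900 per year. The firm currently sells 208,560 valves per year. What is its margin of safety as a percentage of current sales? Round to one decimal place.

67.1%

Unit CM = price − variable cost = £451.87 − £181.63 = £270.24. Break-even units = £18,533,900 ÷ £270.24 = 68,583.11; break-even revenue = 68,583.11 × £451.87 = £30,990,650.51.
Current sales = 208,560 × £451.87 = £94,242,007.20.
Margin of safety = (£94,242,007.20 − £30,990,650.51) ÷ £94,242,007.20 = 67.1%.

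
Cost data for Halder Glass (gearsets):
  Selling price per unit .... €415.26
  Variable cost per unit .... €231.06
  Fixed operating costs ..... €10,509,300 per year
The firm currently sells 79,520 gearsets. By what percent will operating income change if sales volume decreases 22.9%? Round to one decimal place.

At 79,520 units, contribution = 79,520 × €184.20 = €14,647,584.00.
EBIT = €14,647,584.00 − €10,509,300 = €4,138,284.00.
Degree of operating leverage = €14,647,584.00 / €4,138,284.00 = 3.5395.
Operating income changes by 3.5395 × -22.9% = -81.1%.

-81.1%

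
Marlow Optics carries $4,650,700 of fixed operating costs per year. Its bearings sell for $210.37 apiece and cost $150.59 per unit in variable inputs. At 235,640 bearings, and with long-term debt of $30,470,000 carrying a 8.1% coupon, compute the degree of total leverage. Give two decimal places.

At 235,640 units, contribution = 235,640 × $59.78 = $14,086,559.20.
EBIT = $14,086,559.20 − $4,650,700 = $9,435,859.20. Interest = $2,468,070.00, so EBIT − I = $6,967,789.20.
DCL = contribution ÷ (EBIT − I) = $14,086,559.20 ÷ $6,967,789.20 = 2.0217.

2.02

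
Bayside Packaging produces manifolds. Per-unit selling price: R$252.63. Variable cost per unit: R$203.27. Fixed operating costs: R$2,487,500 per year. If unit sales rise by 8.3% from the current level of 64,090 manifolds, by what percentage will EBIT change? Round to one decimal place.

+38.8%

Contribution at this volume is 64,090 × R$49.36 = R$3,163,482.40.
Subtracting fixed costs: EBIT = R$3,163,482.40 − R$2,487,500 = R$675,982.40.
So DOL = total CM / EBIT = R$3,163,482.40 / R$675,982.40 = 4.6798.
Operating income changes by 4.6798 × +8.3% = +38.8%.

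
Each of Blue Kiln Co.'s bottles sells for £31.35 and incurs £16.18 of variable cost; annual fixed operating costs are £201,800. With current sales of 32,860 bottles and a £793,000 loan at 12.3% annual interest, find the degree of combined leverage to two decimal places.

2.50

At 32,860 units, contribution = 32,860 × £15.17 = £498,486.20.
EBIT = £498,486.20 − £201,800 = £296,686.20. Interest = £97,539.00, so EBIT − I = £199,147.20.
DCL = contribution ÷ (EBIT − I) = £498,486.20 ÷ £199,147.20 = 2.5031.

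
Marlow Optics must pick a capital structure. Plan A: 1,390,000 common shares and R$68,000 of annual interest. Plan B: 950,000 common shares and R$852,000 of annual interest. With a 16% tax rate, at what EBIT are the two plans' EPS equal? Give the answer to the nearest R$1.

R$2,544,727

Set EPS_A = EPS_B: (EBIT − R$68,000)(1 − 0.16) ÷ 1,390,000 = (EBIT − R$852,000)(1 − 0.16) ÷ 950,000.
The (1 − t) factor cancels: (EBIT − 68,000) × 950,000 = (EBIT − 852,000) × 1,390,000.
Solving, EBIT = (852,000·1,390,000 − 68,000·950,000) / (1,390,000 − 950,000) = 1,119,680,000,000 / 440,000 = 2,544,727.27.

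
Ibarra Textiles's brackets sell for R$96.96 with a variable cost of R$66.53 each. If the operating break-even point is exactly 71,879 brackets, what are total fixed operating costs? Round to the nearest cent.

R$2,187,277.97

Unit CM = price − variable cost = R$96.96 − R$66.53 = R$30.43.
Since BE = FC / CM, FC = 71,879 × R$30.43 = R$2,187,277.97.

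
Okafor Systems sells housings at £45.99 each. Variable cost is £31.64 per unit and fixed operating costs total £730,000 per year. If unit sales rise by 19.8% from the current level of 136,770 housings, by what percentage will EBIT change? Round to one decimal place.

+31.5%

Total contribution margin = 136,770 × £14.35 = £1,962,649.50.
Operating income = contribution − fixed costs = £1,962,649.50 − £730,000 = £1,232,649.50.
DOL = contribution ÷ EBIT = £1,962,649.50 ÷ £1,232,649.50 = 1.5922.
Operating income changes by 1.5922 × +19.8% = +31.5%.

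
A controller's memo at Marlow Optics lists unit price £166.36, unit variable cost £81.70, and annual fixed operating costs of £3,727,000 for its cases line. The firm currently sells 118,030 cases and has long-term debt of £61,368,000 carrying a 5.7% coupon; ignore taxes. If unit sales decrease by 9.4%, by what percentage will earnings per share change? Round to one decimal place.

Contribution at this volume is 118,030 × £84.66 = £9,992,419.80.
Operating income = contribution − fixed costs = £9,992,419.80 − £3,727,000 = £6,265,419.80.
After interest of £3,497,976.00, pre-tax earnings = £2,767,443.80.
DCL = total CM / (EBIT − I) = £9,992,419.80 / £2,767,443.80 = 3.6107.
EPS therefore changes by 3.6107 × (-9.4%) = -33.9%.

-33.9%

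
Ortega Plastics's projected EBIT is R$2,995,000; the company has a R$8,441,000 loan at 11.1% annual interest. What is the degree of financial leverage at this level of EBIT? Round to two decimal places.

Annual interest charges come to R$936,951.00.
DFL = EBIT ÷ (EBIT − I) = R$2,995,000 ÷ (R$2,995,000 − R$936,951.00) = R$2,995,000 ÷ R$2,058,049.00 = 1.4553.

1.46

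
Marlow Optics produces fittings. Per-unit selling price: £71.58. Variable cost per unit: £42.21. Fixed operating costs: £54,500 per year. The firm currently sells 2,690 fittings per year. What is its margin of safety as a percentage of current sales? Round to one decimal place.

Contribution margin per unit = £71.58 − £42.21 = £29.37. Break-even units = £54,500 ÷ £29.37 = 1,855.64; break-even revenue = 1,855.64 × £71.58 = £132,826.35.
Actual sales revenue = 2,690 × £71.58 = £192,550.20.
Margin of safety = (£192,550.20 − £132,826.35) ÷ £192,550.20 = 31.0%.

31.0%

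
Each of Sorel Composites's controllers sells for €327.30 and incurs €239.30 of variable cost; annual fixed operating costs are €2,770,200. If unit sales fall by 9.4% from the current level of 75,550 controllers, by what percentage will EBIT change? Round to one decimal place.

-16.1%

At 75,550 units, contribution = 75,550 × €88.00 = €6,648,400.00.
Subtracting fixed costs: EBIT = €6,648,400.00 − €2,770,200 = €3,878,200.00.
Degree of operating leverage = €6,648,400.00 / €3,878,200.00 = 1.7143.
Operating income changes by 1.7143 × -9.4% = -16.1%.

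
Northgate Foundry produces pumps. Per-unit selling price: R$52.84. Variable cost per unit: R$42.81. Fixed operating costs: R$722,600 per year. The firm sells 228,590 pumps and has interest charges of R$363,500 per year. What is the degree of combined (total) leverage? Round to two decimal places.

Total contribution margin = 228,590 × R$10.03 = R$2,292,757.70.
Subtracting fixed costs: EBIT = R$2,292,757.70 − R$722,600 = R$1,570,157.70. Interest = R$363,500.00, so EBIT − I = R$1,206,657.70.
DCL = contribution ÷ (EBIT − I) = R$2,292,757.70 ÷ R$1,206,657.70 = 1.9001.

1.90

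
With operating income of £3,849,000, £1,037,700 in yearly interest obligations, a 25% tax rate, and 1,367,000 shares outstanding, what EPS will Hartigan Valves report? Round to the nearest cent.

£1.54

Pre-tax income = £3,849,000 − £1,037,700.00 = £2,811,300.00.
After tax at 25%: net income = £2,811,300.00 × 0.75 = £2,108,475.00.
EPS = £2,108,475.00 ÷ 1,367,000 = £1.54.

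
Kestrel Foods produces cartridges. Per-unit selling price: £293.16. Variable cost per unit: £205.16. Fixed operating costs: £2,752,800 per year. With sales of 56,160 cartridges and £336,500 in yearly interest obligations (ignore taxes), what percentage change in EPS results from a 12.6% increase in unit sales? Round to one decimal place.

+33.6%

Total contribution margin = 56,160 × £88.00 = £4,942,080.00.
EBIT = £4,942,080.00 − £2,752,800 = £2,189,280.00.
After interest of £336,500.00, pre-tax earnings = £1,852,780.00.
Degree of combined leverage = contribution ÷ (EBIT − I) = £4,942,080.00 ÷ £1,852,780.00 = 2.6674.
EPS therefore changes by 2.6674 × (+12.6%) = +33.6%.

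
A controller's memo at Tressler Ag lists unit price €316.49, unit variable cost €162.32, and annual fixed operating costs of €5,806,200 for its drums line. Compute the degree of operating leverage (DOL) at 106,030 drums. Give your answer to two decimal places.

Contribution at this volume is 106,030 × €154.17 = €16,346,645.10.
Subtracting fixed costs: EBIT = €16,346,645.10 − €5,806,200 = €10,540,445.10.
DOL = contribution ÷ EBIT = €16,346,645.10 ÷ €10,540,445.10 = 1.5508.

1.55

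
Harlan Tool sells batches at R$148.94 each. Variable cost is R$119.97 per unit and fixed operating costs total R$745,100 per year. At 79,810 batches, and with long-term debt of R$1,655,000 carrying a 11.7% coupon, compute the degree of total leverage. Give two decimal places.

Total contribution margin = 79,810 × R$28.97 = R$2,312,095.70.
EBIT = R$2,312,095.70 − R$745,100 = R$1,566,995.70. Interest = R$193,635.00, so EBIT − I = R$1,373,360.70.
DCL = contribution ÷ (EBIT − I) = R$2,312,095.70 ÷ R$1,373,360.70 = 1.6835.

1.68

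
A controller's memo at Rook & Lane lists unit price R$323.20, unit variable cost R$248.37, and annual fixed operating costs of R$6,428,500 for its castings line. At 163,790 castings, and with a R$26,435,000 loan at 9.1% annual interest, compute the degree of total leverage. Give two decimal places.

Contribution at this volume is 163,790 × R$74.83 = R$12,256,405.70.
Subtracting fixed costs: EBIT = R$12,256,405.70 − R$6,428,500 = R$5,827,905.70. Interest = R$2,405,585.00, so EBIT − I = R$3,422,320.70.
Degree of total leverage = total CM / (EBIT − interest) = R$12,256,405.70 / R$3,422,320.70 = 3.5813.

3.58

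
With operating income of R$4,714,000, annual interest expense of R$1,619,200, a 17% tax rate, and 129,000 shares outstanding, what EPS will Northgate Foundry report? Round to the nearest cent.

Pre-tax income = R$4,714,000 − R$1,619,200.00 = R$3,094,800.00.
Net income = R$3,094,800.00 × (1 − 0.17) = R$2,568,684.00.
Per share: R$2,568,684.00 / 129,000 shares = R$19.91.

R$19.91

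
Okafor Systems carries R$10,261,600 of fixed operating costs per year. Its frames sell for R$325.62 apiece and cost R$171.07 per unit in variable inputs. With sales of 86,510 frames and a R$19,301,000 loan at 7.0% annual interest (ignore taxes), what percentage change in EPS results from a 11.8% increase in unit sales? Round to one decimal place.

+89.8%

Total contribution margin = 86,510 × R$154.55 = R$13,370,120.50.
Operating income = contribution − fixed costs = R$13,370,120.50 − R$10,261,600 = R$3,108,520.50.
After interest of R$1,351,070.00, pre-tax earnings = R$1,757,450.50.
Degree of combined leverage = contribution ÷ (EBIT − I) = R$13,370,120.50 ÷ R$1,757,450.50 = 7.6077.
EPS therefore changes by 7.6077 × (+11.8%) = +89.8%.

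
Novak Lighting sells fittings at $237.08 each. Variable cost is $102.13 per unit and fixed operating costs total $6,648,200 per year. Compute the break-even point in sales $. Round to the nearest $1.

CM per unit = $237.08 − $102.13 = $134.95; CM ratio = $134.95 / $237.08 = 0.5692.
Break-even revenue = fixed costs × price ÷ CM = $6,648,200 × $237.08 ÷ $134.95 = $11,679,550.

$11,679,550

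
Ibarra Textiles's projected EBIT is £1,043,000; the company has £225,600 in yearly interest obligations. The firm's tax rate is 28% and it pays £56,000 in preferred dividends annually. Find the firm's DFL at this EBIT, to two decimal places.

1.41

Interest = £225,600.00.
Preferred dividends grossed up pre-tax: £56,000 / (1 − 0.28) = £77,777.78.
DFL = EBIT ÷ [EBIT − I − D_p/(1−t)] = £1,043,000 ÷ [£1,043,000 − £225,600.00 − £77,777.78] = £1,043,000 ÷ £739,622.22 = 1.4102.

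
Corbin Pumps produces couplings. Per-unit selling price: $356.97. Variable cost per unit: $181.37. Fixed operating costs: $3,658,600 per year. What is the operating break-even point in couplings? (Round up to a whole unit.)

20,835 couplings

Unit CM = price − variable cost = $356.97 − $181.37 = $175.60.
Break-even Q = $3,658,600 / $175.60 = 20,834.85 → 20,835 couplings.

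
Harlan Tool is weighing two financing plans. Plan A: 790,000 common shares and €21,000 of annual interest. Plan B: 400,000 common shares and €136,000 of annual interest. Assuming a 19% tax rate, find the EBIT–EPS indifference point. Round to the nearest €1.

€253,949

At indifference, (EBIT − 21,000)(1 − t)/790,000 = (EBIT − 136,000)(1 − t)/400,000.
Cancelling (1 − t) and cross-multiplying: 400,000·(EBIT − 21,000) = 790,000·(EBIT − 136,000).
Solving, EBIT = (136,000·790,000 − 21,000·400,000) / (790,000 − 400,000) = 99,040,000,000 / 390,000 = 253,948.72.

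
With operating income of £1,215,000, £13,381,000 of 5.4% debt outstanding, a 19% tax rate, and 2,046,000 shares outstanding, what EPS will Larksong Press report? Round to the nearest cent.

£0.19

Pre-tax income = £1,215,000 − £722,574.00 = £492,426.00.
Net income = £492,426.00 × (1 − 0.19) = £398,865.06.
EPS = £398,865.06 ÷ 2,046,000 = £0.19.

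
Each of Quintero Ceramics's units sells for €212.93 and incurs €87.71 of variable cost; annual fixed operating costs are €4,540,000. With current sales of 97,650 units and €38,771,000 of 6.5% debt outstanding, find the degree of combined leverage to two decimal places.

2.37

At 97,650 units, contribution = 97,650 × €125.22 = €12,227,733.00.
Subtracting fixed costs: EBIT = €12,227,733.00 − €4,540,000 = €7,687,733.00. Interest = €2,520,115.00, so EBIT − I = €5,167,618.00.
DCL = contribution ÷ (EBIT − I) = €12,227,733.00 ÷ €5,167,618.00 = 2.3662.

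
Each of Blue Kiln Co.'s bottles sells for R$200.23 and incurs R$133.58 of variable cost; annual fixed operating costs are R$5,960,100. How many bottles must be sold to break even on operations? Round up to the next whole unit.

89,424 bottles

Each unit contributes R$200.23 − R$133.58 = R$66.65.
Units to break even: R$5,960,100 ÷ R$66.65 = 89,423.86, rounded up to 89,424.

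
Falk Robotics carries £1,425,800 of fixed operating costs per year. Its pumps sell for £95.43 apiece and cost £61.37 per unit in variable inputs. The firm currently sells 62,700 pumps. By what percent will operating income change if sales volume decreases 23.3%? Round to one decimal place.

-70.1%

Total contribution margin = 62,700 × £34.06 = £2,135,562.00.
Operating income = contribution − fixed costs = £2,135,562.00 − £1,425,800 = £709,762.00.
Degree of operating leverage = £2,135,562.00 / £709,762.00 = 3.0088.
Operating income changes by 3.0088 × -23.3% = -70.1%.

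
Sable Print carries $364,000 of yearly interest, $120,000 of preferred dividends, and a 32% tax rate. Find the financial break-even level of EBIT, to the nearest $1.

Grossing the preferred dividend up to pre-tax terms: $120,000 / (1 − 0.32) = $176,470.59.
EPS = 0 when EBIT covers interest plus the pre-tax preferred burden: $364,000 + $176,470.59 = $540,470.59.

$540,471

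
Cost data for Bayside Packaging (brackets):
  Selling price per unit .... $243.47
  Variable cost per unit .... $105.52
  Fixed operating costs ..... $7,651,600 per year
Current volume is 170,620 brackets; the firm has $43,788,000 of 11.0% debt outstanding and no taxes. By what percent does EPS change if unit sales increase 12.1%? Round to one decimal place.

+25.7%

At 170,620 units, contribution = 170,620 × $137.95 = $23,537,029.00.
Subtracting fixed costs: EBIT = $23,537,029.00 − $7,651,600 = $15,885,429.00.
Interest = $4,816,680.00, so EBIT − I = $11,068,749.00.
DCL = total CM / (EBIT − I) = $23,537,029.00 / $11,068,749.00 = 2.1264.
EPS therefore changes by 2.1264 × (+12.1%) = +25.7%.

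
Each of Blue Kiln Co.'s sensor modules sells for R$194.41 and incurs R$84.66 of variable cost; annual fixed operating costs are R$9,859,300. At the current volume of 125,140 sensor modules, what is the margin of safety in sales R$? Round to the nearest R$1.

R$6,863,807

Contribution margin per unit = R$194.41 − R$84.66 = R$109.75. Break-even units = R$9,859,300 ÷ R$109.75 = 89,834.17; break-even revenue = 89,834.17 × R$194.41 = R$17,464,660.71.
Current sales = 125,140 × R$194.41 = R$24,328,467.40.
Margin of safety = R$24,328,467.40 − R$17,464,660.71 = R$6,863,807.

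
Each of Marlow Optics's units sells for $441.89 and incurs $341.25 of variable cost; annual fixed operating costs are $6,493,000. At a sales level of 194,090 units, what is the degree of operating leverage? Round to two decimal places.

1.50

Total contribution margin = 194,090 × $100.64 = $19,533,217.60.
EBIT = $19,533,217.60 − $6,493,000 = $13,040,217.60.
So DOL = total CM / EBIT = $19,533,217.60 / $13,040,217.60 = 1.4979.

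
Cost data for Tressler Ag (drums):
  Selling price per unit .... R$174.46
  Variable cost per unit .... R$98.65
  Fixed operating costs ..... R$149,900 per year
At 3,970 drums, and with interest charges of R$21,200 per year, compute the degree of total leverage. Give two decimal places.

Total contribution margin = 3,970 × R$75.81 = R$300,965.70.
Subtracting fixed costs: EBIT = R$300,965.70 − R$149,900 = R$151,065.70. Interest = R$21,200.00, so EBIT − I = R$129,865.70.
DCL = contribution ÷ (EBIT − I) = R$300,965.70 ÷ R$129,865.70 = 2.3175.

2.32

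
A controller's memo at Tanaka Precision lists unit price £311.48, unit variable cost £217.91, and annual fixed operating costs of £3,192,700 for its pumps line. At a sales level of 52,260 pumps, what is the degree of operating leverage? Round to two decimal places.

2.88

At 52,260 units, contribution = 52,260 × £93.57 = £4,889,968.20.
Subtracting fixed costs: EBIT = £4,889,968.20 − £3,192,700 = £1,697,268.20.
DOL = contribution ÷ EBIT = £4,889,968.20 ÷ £1,697,268.20 = 2.8811.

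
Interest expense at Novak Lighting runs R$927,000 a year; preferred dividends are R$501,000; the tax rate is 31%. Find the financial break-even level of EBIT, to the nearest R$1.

Grossing the preferred dividend up to pre-tax terms: R$501,000 / (1 − 0.31) = R$726,086.96.
Financial break-even EBIT = interest + D_p ÷ (1 − t) = R$927,000 + R$726,086.96 = R$1,653,086.96.

R$1,653,087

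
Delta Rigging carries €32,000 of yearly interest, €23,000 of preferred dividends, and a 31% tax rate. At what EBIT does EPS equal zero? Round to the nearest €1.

€65,333

Preferred dividends are paid after tax, so their pre-tax equivalent is €23,000 ÷ (1 − 0.31) = €33,333.33.
Financial break-even EBIT = interest + D_p ÷ (1 − t) = €32,000 + €33,333.33 = €65,333.33.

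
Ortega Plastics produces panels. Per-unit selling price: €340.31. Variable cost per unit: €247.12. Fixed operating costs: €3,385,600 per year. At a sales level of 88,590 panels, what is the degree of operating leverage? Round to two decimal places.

Contribution at this volume is 88,590 × €93.19 = €8,255,702.10.
Subtracting fixed costs: EBIT = €8,255,702.10 − €3,385,600 = €4,870,102.10.
Degree of operating leverage = €8,255,702.10 / €4,870,102.10 = 1.6952.

1.70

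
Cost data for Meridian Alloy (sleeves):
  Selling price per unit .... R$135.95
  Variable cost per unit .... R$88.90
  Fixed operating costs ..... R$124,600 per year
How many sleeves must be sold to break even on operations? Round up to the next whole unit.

2,649 sleeves

Contribution margin per unit = R$135.95 − R$88.90 = R$47.05.
Break-even Q = R$124,600 / R$47.05 = 2,648.25 → 2,649 sleeves.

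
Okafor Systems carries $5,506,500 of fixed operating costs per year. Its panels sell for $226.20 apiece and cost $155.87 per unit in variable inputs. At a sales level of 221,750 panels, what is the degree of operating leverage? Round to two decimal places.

1.55

Total contribution margin = 221,750 × $70.33 = $15,595,677.50.
EBIT = $15,595,677.50 − $5,506,500 = $10,089,177.50.
Degree of operating leverage = $15,595,677.50 / $10,089,177.50 = 1.5458.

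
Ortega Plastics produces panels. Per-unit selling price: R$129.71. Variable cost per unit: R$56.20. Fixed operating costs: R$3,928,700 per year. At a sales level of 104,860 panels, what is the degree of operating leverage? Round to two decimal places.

2.04

At 104,860 units, contribution = 104,860 × R$73.51 = R$7,708,258.60.
EBIT = R$7,708,258.60 − R$3,928,700 = R$3,779,558.60.
So DOL = total CM / EBIT = R$7,708,258.60 / R$3,779,558.60 = 2.0395.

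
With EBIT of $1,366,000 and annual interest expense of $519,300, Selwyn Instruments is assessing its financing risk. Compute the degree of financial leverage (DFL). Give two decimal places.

1.61

Interest = $519,300.00.
DFL = EBIT ÷ (EBIT − I) = $1,366,000 ÷ ($1,366,000 − $519,300.00) = $1,366,000 ÷ $846,700.00 = 1.6133.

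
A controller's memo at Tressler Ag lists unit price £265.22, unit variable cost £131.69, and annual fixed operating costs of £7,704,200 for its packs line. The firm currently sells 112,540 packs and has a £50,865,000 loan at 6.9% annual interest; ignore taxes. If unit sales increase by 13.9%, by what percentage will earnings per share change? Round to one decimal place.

+54.8%

At 112,540 units, contribution = 112,540 × £133.53 = £15,027,466.20.
Subtracting fixed costs: EBIT = £15,027,466.20 − £7,704,200 = £7,323,266.20.
After interest of £3,509,685.00, pre-tax earnings = £3,813,581.20.
Degree of combined leverage = contribution ÷ (EBIT − I) = £15,027,466.20 ÷ £3,813,581.20 = 3.9405.
EPS therefore changes by 3.9405 × (+13.9%) = +54.8%.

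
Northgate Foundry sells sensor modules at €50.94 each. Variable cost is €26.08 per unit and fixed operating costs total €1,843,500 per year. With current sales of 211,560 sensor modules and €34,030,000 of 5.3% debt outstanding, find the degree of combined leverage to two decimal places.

3.26

Contribution at this volume is 211,560 × €24.86 = €5,259,381.60.
EBIT = €5,259,381.60 − €1,843,500 = €3,415,881.60. Interest = €1,803,590.00, so EBIT − I = €1,612,291.60.
DCL = contribution ÷ (EBIT − I) = €5,259,381.60 ÷ €1,612,291.60 = 3.2621.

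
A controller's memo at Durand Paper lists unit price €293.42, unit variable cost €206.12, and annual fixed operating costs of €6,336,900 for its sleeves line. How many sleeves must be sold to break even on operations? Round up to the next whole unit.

72,588 sleeves

Contribution margin per unit = €293.42 − €206.12 = €87.30.
Break-even volume = fixed costs ÷ CM per unit = €6,336,900 ÷ €87.30 = 72,587.63, so 72,588 sleeves.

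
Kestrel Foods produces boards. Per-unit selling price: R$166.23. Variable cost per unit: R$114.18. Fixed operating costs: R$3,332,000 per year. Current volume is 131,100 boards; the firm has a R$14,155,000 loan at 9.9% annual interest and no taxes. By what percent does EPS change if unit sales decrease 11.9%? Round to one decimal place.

At 131,100 units, contribution = 131,100 × R$52.05 = R$6,823,755.00.
Operating income = contribution − fixed costs = R$6,823,755.00 − R$3,332,000 = R$3,491,755.00.
Interest = R$1,401,345.00, so EBIT − I = R$2,090,410.00.
DCL = total CM / (EBIT − I) = R$6,823,755.00 / R$2,090,410.00 = 3.2643.
EPS therefore changes by 3.2643 × (-11.9%) = -38.8%.

-38.8%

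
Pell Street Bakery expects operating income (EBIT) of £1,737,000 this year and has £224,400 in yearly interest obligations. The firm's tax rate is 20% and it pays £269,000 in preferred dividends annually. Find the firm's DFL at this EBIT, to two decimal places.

Interest = £224,400.00.
Pre-tax preferred-dividend burden = £269,000 ÷ (1 − 0.20) = £336,250.00.
DFL = EBIT ÷ [EBIT − I − D_p/(1−t)] = £1,737,000 ÷ [£1,737,000 − £224,400.00 − £336,250.00] = £1,737,000 ÷ £1,176,350.00 = 1.4766.

1.48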